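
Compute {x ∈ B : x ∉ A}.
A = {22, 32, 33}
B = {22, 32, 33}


Set A = {22, 32, 33}
Set B = {22, 32, 33}
Check each element of B against A:
22 ∈ A, 32 ∈ A, 33 ∈ A
Elements of B not in A: {}

{}


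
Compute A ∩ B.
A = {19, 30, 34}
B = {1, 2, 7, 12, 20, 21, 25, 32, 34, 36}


Set A = {19, 30, 34}
Set B = {1, 2, 7, 12, 20, 21, 25, 32, 34, 36}
A ∩ B includes only elements in both sets.
Check each element of A against B:
19 ✗, 30 ✗, 34 ✓
A ∩ B = {34}

{34}


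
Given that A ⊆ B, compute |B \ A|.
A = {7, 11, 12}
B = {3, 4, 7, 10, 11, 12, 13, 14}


Set A = {7, 11, 12}, |A| = 3
Set B = {3, 4, 7, 10, 11, 12, 13, 14}, |B| = 8
Since A ⊆ B: B \ A = {3, 4, 10, 13, 14}
|B| - |A| = 8 - 3 = 5

5


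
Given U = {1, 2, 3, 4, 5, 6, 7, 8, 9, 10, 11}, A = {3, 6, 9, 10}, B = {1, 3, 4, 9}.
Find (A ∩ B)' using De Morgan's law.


U = {1, 2, 3, 4, 5, 6, 7, 8, 9, 10, 11}
A = {3, 6, 9, 10}, B = {1, 3, 4, 9}
A ∩ B = {3, 9}
(A ∩ B)' = U \ (A ∩ B) = {1, 2, 4, 5, 6, 7, 8, 10, 11}
Verification via A' ∪ B': A' = {1, 2, 4, 5, 7, 8, 11}, B' = {2, 5, 6, 7, 8, 10, 11}
A' ∪ B' = {1, 2, 4, 5, 6, 7, 8, 10, 11} ✓

{1, 2, 4, 5, 6, 7, 8, 10, 11}


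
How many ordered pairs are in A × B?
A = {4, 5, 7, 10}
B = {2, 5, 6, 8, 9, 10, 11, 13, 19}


Set A = {4, 5, 7, 10} has 4 elements.
Set B = {2, 5, 6, 8, 9, 10, 11, 13, 19} has 9 elements.
|A × B| = |A| × |B| = 4 × 9 = 36

36


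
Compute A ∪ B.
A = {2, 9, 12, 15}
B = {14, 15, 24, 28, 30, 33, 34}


Set A = {2, 9, 12, 15}
Set B = {14, 15, 24, 28, 30, 33, 34}
A ∪ B includes all elements in either set.
Elements from A: {2, 9, 12, 15}
Elements from B not already included: {14, 24, 28, 30, 33, 34}
A ∪ B = {2, 9, 12, 14, 15, 24, 28, 30, 33, 34}

{2, 9, 12, 14, 15, 24, 28, 30, 33, 34}


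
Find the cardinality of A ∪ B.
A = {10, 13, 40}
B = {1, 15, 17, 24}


Set A = {10, 13, 40}, |A| = 3
Set B = {1, 15, 17, 24}, |B| = 4
A ∩ B = {}, |A ∩ B| = 0
|A ∪ B| = |A| + |B| - |A ∩ B| = 3 + 4 - 0 = 7

7


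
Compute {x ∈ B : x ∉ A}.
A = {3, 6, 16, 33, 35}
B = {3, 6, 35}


Set A = {3, 6, 16, 33, 35}
Set B = {3, 6, 35}
Check each element of B against A:
3 ∈ A, 6 ∈ A, 35 ∈ A
Elements of B not in A: {}

{}


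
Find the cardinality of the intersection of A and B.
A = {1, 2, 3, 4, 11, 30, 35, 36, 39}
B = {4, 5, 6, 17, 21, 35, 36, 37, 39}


Set A = {1, 2, 3, 4, 11, 30, 35, 36, 39}
Set B = {4, 5, 6, 17, 21, 35, 36, 37, 39}
A ∩ B = {4, 35, 36, 39}
|A ∩ B| = 4

4


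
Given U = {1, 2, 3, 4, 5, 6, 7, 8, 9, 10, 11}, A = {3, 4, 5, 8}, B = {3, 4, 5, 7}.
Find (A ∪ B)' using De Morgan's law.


U = {1, 2, 3, 4, 5, 6, 7, 8, 9, 10, 11}
A = {3, 4, 5, 8}, B = {3, 4, 5, 7}
A ∪ B = {3, 4, 5, 7, 8}
(A ∪ B)' = U \ (A ∪ B) = {1, 2, 6, 9, 10, 11}
Verification via A' ∩ B': A' = {1, 2, 6, 7, 9, 10, 11}, B' = {1, 2, 6, 8, 9, 10, 11}
A' ∩ B' = {1, 2, 6, 9, 10, 11} ✓

{1, 2, 6, 9, 10, 11}


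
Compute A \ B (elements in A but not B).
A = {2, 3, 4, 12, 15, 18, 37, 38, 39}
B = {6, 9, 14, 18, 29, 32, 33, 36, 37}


Set A = {2, 3, 4, 12, 15, 18, 37, 38, 39}
Set B = {6, 9, 14, 18, 29, 32, 33, 36, 37}
A \ B includes elements in A that are not in B.
Check each element of A:
2 (not in B, keep), 3 (not in B, keep), 4 (not in B, keep), 12 (not in B, keep), 15 (not in B, keep), 18 (in B, remove), 37 (in B, remove), 38 (not in B, keep), 39 (not in B, keep)
A \ B = {2, 3, 4, 12, 15, 38, 39}

{2, 3, 4, 12, 15, 38, 39}


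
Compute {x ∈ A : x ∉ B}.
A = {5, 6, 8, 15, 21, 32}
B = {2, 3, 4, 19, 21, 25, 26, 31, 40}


Set A = {5, 6, 8, 15, 21, 32}
Set B = {2, 3, 4, 19, 21, 25, 26, 31, 40}
Check each element of A against B:
5 ∉ B (include), 6 ∉ B (include), 8 ∉ B (include), 15 ∉ B (include), 21 ∈ B, 32 ∉ B (include)
Elements of A not in B: {5, 6, 8, 15, 32}

{5, 6, 8, 15, 32}


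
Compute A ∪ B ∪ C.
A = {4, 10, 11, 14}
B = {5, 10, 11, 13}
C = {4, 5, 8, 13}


Set A = {4, 10, 11, 14}
Set B = {5, 10, 11, 13}
Set C = {4, 5, 8, 13}
First, A ∪ B = {4, 5, 10, 11, 13, 14}
Then, (A ∪ B) ∪ C = {4, 5, 8, 10, 11, 13, 14}

{4, 5, 8, 10, 11, 13, 14}


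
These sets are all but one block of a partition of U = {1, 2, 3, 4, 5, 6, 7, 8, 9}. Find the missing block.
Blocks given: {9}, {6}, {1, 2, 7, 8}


U = {1, 2, 3, 4, 5, 6, 7, 8, 9}
Shown blocks: {9}, {6}, {1, 2, 7, 8}
A partition's blocks are pairwise disjoint and cover U, so the missing block = U \ (union of shown blocks).
Union of shown blocks: {1, 2, 6, 7, 8, 9}
Missing block = U \ (union) = {3, 4, 5}

{3, 4, 5}


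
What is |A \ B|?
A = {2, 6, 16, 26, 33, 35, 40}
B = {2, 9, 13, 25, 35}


Set A = {2, 6, 16, 26, 33, 35, 40}
Set B = {2, 9, 13, 25, 35}
A \ B = {6, 16, 26, 33, 40}
|A \ B| = 5

5


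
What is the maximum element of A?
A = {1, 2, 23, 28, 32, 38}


Set A = {1, 2, 23, 28, 32, 38}
Elements in ascending order: 1, 2, 23, 28, 32, 38
The largest element is 38.

38


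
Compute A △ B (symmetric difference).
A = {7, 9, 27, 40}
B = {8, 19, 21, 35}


Set A = {7, 9, 27, 40}
Set B = {8, 19, 21, 35}
A △ B = (A \ B) ∪ (B \ A)
Elements in A but not B: {7, 9, 27, 40}
Elements in B but not A: {8, 19, 21, 35}
A △ B = {7, 8, 9, 19, 21, 27, 35, 40}

{7, 8, 9, 19, 21, 27, 35, 40}


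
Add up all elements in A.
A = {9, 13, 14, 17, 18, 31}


Set A = {9, 13, 14, 17, 18, 31}
Sum = 9 + 13 + 14 + 17 + 18 + 31 = 102

102


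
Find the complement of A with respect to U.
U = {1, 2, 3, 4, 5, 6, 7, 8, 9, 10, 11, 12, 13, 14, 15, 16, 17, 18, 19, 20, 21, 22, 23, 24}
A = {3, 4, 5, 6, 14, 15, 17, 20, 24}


Universal set U = {1, 2, 3, 4, 5, 6, 7, 8, 9, 10, 11, 12, 13, 14, 15, 16, 17, 18, 19, 20, 21, 22, 23, 24}
Set A = {3, 4, 5, 6, 14, 15, 17, 20, 24}
A' = U \ A = elements in U but not in A
Checking each element of U:
1 (not in A, include), 2 (not in A, include), 3 (in A, exclude), 4 (in A, exclude), 5 (in A, exclude), 6 (in A, exclude), 7 (not in A, include), 8 (not in A, include), 9 (not in A, include), 10 (not in A, include), 11 (not in A, include), 12 (not in A, include), 13 (not in A, include), 14 (in A, exclude), 15 (in A, exclude), 16 (not in A, include), 17 (in A, exclude), 18 (not in A, include), 19 (not in A, include), 20 (in A, exclude), 21 (not in A, include), 22 (not in A, include), 23 (not in A, include), 24 (in A, exclude)
A' = {1, 2, 7, 8, 9, 10, 11, 12, 13, 16, 18, 19, 21, 22, 23}

{1, 2, 7, 8, 9, 10, 11, 12, 13, 16, 18, 19, 21, 22, 23}


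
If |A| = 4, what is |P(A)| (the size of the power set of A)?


The set has 4 elements.
The power set contains all possible subsets.
|P(A)| = 2^|A| = 2^4 = 16

16


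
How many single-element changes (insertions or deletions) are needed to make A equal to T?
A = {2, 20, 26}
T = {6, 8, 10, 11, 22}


Set A = {2, 20, 26}
Set T = {6, 8, 10, 11, 22}
Elements to remove from A (in A, not in T): {2, 20, 26} → 3 removals
Elements to add to A (in T, not in A): {6, 8, 10, 11, 22} → 5 additions
Total edits = 3 + 5 = 8

8


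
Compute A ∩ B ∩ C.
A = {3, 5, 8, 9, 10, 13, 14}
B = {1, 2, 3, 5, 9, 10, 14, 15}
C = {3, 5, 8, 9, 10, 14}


Set A = {3, 5, 8, 9, 10, 13, 14}
Set B = {1, 2, 3, 5, 9, 10, 14, 15}
Set C = {3, 5, 8, 9, 10, 14}
First, A ∩ B = {3, 5, 9, 10, 14}
Then, (A ∩ B) ∩ C = {3, 5, 9, 10, 14}

{3, 5, 9, 10, 14}


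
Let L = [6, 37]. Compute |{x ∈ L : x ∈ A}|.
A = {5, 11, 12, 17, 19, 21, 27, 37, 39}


Set A = {5, 11, 12, 17, 19, 21, 27, 37, 39}
Candidates: [6, 37]
Check each candidate:
6 ∉ A, 37 ∈ A
Count of candidates in A: 1

1


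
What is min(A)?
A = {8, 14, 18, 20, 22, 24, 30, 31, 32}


Set A = {8, 14, 18, 20, 22, 24, 30, 31, 32}
Elements in ascending order: 8, 14, 18, 20, 22, 24, 30, 31, 32
The smallest element is 8.

8


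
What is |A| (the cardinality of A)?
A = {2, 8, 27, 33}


Set A = {2, 8, 27, 33}
Listing elements: 2, 8, 27, 33
Counting: 4 elements
|A| = 4

4


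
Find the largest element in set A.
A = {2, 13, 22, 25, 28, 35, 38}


Set A = {2, 13, 22, 25, 28, 35, 38}
Elements in ascending order: 2, 13, 22, 25, 28, 35, 38
The largest element is 38.

38


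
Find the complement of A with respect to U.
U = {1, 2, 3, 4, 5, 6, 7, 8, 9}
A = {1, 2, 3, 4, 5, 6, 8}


Universal set U = {1, 2, 3, 4, 5, 6, 7, 8, 9}
Set A = {1, 2, 3, 4, 5, 6, 8}
A' = U \ A = elements in U but not in A
Checking each element of U:
1 (in A, exclude), 2 (in A, exclude), 3 (in A, exclude), 4 (in A, exclude), 5 (in A, exclude), 6 (in A, exclude), 7 (not in A, include), 8 (in A, exclude), 9 (not in A, include)
A' = {7, 9}

{7, 9}


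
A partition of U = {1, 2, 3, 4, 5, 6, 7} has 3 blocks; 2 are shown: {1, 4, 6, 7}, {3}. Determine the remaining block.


U = {1, 2, 3, 4, 5, 6, 7}
Shown blocks: {1, 4, 6, 7}, {3}
A partition's blocks are pairwise disjoint and cover U, so the missing block = U \ (union of shown blocks).
Union of shown blocks: {1, 3, 4, 6, 7}
Missing block = U \ (union) = {2, 5}

{2, 5}


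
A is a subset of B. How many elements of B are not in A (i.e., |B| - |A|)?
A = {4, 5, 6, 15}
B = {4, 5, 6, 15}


Set A = {4, 5, 6, 15}, |A| = 4
Set B = {4, 5, 6, 15}, |B| = 4
Since A ⊆ B: B \ A = {}
|B| - |A| = 4 - 4 = 0

0


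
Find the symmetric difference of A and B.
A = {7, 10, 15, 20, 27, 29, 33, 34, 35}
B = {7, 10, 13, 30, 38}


Set A = {7, 10, 15, 20, 27, 29, 33, 34, 35}
Set B = {7, 10, 13, 30, 38}
A △ B = (A \ B) ∪ (B \ A)
Elements in A but not B: {15, 20, 27, 29, 33, 34, 35}
Elements in B but not A: {13, 30, 38}
A △ B = {13, 15, 20, 27, 29, 30, 33, 34, 35, 38}

{13, 15, 20, 27, 29, 30, 33, 34, 35, 38}


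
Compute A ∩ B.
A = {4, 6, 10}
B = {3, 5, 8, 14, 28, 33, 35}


Set A = {4, 6, 10}
Set B = {3, 5, 8, 14, 28, 33, 35}
A ∩ B includes only elements in both sets.
Check each element of A against B:
4 ✗, 6 ✗, 10 ✗
A ∩ B = {}

{}


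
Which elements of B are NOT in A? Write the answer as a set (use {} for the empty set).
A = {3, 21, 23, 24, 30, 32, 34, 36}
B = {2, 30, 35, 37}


Set A = {3, 21, 23, 24, 30, 32, 34, 36}
Set B = {2, 30, 35, 37}
Check each element of B against A:
2 ∉ A (include), 30 ∈ A, 35 ∉ A (include), 37 ∉ A (include)
Elements of B not in A: {2, 35, 37}

{2, 35, 37}


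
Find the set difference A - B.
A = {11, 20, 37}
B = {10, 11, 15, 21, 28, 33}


Set A = {11, 20, 37}
Set B = {10, 11, 15, 21, 28, 33}
A \ B includes elements in A that are not in B.
Check each element of A:
11 (in B, remove), 20 (not in B, keep), 37 (not in B, keep)
A \ B = {20, 37}

{20, 37}


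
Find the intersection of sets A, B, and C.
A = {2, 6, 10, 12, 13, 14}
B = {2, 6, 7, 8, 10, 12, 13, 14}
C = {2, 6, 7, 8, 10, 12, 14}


Set A = {2, 6, 10, 12, 13, 14}
Set B = {2, 6, 7, 8, 10, 12, 13, 14}
Set C = {2, 6, 7, 8, 10, 12, 14}
First, A ∩ B = {2, 6, 10, 12, 13, 14}
Then, (A ∩ B) ∩ C = {2, 6, 10, 12, 14}

{2, 6, 10, 12, 14}


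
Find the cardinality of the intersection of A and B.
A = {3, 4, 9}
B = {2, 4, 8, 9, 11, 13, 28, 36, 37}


Set A = {3, 4, 9}
Set B = {2, 4, 8, 9, 11, 13, 28, 36, 37}
A ∩ B = {4, 9}
|A ∩ B| = 2

2


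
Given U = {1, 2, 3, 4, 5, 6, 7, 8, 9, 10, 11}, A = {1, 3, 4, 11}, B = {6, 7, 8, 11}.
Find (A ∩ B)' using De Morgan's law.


U = {1, 2, 3, 4, 5, 6, 7, 8, 9, 10, 11}
A = {1, 3, 4, 11}, B = {6, 7, 8, 11}
A ∩ B = {11}
(A ∩ B)' = U \ (A ∩ B) = {1, 2, 3, 4, 5, 6, 7, 8, 9, 10}
Verification via A' ∪ B': A' = {2, 5, 6, 7, 8, 9, 10}, B' = {1, 2, 3, 4, 5, 9, 10}
A' ∪ B' = {1, 2, 3, 4, 5, 6, 7, 8, 9, 10} ✓

{1, 2, 3, 4, 5, 6, 7, 8, 9, 10}


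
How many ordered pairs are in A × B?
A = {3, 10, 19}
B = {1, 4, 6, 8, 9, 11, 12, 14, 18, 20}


Set A = {3, 10, 19} has 3 elements.
Set B = {1, 4, 6, 8, 9, 11, 12, 14, 18, 20} has 10 elements.
|A × B| = |A| × |B| = 3 × 10 = 30

30


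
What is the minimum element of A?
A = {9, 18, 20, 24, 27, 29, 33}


Set A = {9, 18, 20, 24, 27, 29, 33}
Elements in ascending order: 9, 18, 20, 24, 27, 29, 33
The smallest element is 9.

9


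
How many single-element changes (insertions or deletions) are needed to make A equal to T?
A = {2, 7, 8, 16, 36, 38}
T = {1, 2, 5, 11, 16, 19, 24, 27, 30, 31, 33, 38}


Set A = {2, 7, 8, 16, 36, 38}
Set T = {1, 2, 5, 11, 16, 19, 24, 27, 30, 31, 33, 38}
Elements to remove from A (in A, not in T): {7, 8, 36} → 3 removals
Elements to add to A (in T, not in A): {1, 5, 11, 19, 24, 27, 30, 31, 33} → 9 additions
Total edits = 3 + 9 = 12

12


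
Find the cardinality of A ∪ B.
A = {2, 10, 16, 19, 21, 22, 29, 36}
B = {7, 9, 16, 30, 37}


Set A = {2, 10, 16, 19, 21, 22, 29, 36}, |A| = 8
Set B = {7, 9, 16, 30, 37}, |B| = 5
A ∩ B = {16}, |A ∩ B| = 1
|A ∪ B| = |A| + |B| - |A ∩ B| = 8 + 5 - 1 = 12

12


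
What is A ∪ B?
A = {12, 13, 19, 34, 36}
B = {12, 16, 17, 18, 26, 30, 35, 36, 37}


Set A = {12, 13, 19, 34, 36}
Set B = {12, 16, 17, 18, 26, 30, 35, 36, 37}
A ∪ B includes all elements in either set.
Elements from A: {12, 13, 19, 34, 36}
Elements from B not already included: {16, 17, 18, 26, 30, 35, 37}
A ∪ B = {12, 13, 16, 17, 18, 19, 26, 30, 34, 35, 36, 37}

{12, 13, 16, 17, 18, 19, 26, 30, 34, 35, 36, 37}


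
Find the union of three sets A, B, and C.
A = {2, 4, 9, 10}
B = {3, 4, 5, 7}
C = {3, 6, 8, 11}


Set A = {2, 4, 9, 10}
Set B = {3, 4, 5, 7}
Set C = {3, 6, 8, 11}
First, A ∪ B = {2, 3, 4, 5, 7, 9, 10}
Then, (A ∪ B) ∪ C = {2, 3, 4, 5, 6, 7, 8, 9, 10, 11}

{2, 3, 4, 5, 6, 7, 8, 9, 10, 11}


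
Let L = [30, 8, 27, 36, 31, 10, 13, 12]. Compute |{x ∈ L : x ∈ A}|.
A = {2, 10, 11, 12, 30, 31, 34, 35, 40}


Set A = {2, 10, 11, 12, 30, 31, 34, 35, 40}
Candidates: [30, 8, 27, 36, 31, 10, 13, 12]
Check each candidate:
30 ∈ A, 8 ∉ A, 27 ∉ A, 36 ∉ A, 31 ∈ A, 10 ∈ A, 13 ∉ A, 12 ∈ A
Count of candidates in A: 4

4


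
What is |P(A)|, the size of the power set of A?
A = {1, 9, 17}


Set A = {1, 9, 17}
|A| = 3
The power set P(A) contains all subsets of A.
|P(A)| = 2^|A| = 2^3 = 8

8


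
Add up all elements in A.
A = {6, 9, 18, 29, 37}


Set A = {6, 9, 18, 29, 37}
Sum = 6 + 9 + 18 + 29 + 37 = 99

99


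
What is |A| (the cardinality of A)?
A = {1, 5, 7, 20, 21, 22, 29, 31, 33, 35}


Set A = {1, 5, 7, 20, 21, 22, 29, 31, 33, 35}
Listing elements: 1, 5, 7, 20, 21, 22, 29, 31, 33, 35
Counting: 10 elements
|A| = 10

10


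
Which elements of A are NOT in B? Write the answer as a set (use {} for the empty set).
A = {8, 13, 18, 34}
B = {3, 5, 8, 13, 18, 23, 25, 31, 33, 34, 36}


Set A = {8, 13, 18, 34}
Set B = {3, 5, 8, 13, 18, 23, 25, 31, 33, 34, 36}
Check each element of A against B:
8 ∈ B, 13 ∈ B, 18 ∈ B, 34 ∈ B
Elements of A not in B: {}

{}


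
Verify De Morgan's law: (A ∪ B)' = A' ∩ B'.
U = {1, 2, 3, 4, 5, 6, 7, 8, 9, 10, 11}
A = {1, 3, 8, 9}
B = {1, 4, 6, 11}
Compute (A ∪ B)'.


U = {1, 2, 3, 4, 5, 6, 7, 8, 9, 10, 11}
A = {1, 3, 8, 9}, B = {1, 4, 6, 11}
A ∪ B = {1, 3, 4, 6, 8, 9, 11}
(A ∪ B)' = U \ (A ∪ B) = {2, 5, 7, 10}
Verification via A' ∩ B': A' = {2, 4, 5, 6, 7, 10, 11}, B' = {2, 3, 5, 7, 8, 9, 10}
A' ∩ B' = {2, 5, 7, 10} ✓

{2, 5, 7, 10}


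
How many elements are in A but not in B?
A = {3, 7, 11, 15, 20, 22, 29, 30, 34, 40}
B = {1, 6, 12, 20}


Set A = {3, 7, 11, 15, 20, 22, 29, 30, 34, 40}
Set B = {1, 6, 12, 20}
A \ B = {3, 7, 11, 15, 22, 29, 30, 34, 40}
|A \ B| = 9

9


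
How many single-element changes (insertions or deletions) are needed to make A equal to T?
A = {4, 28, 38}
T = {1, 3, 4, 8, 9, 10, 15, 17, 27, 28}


Set A = {4, 28, 38}
Set T = {1, 3, 4, 8, 9, 10, 15, 17, 27, 28}
Elements to remove from A (in A, not in T): {38} → 1 removals
Elements to add to A (in T, not in A): {1, 3, 8, 9, 10, 15, 17, 27} → 8 additions
Total edits = 1 + 8 = 9

9


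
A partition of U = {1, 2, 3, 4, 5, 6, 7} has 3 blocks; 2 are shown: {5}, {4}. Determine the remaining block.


U = {1, 2, 3, 4, 5, 6, 7}
Shown blocks: {5}, {4}
A partition's blocks are pairwise disjoint and cover U, so the missing block = U \ (union of shown blocks).
Union of shown blocks: {4, 5}
Missing block = U \ (union) = {1, 2, 3, 6, 7}

{1, 2, 3, 6, 7}


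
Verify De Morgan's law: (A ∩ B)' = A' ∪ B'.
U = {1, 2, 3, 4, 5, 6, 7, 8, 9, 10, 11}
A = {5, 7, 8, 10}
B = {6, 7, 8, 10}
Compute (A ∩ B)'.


U = {1, 2, 3, 4, 5, 6, 7, 8, 9, 10, 11}
A = {5, 7, 8, 10}, B = {6, 7, 8, 10}
A ∩ B = {7, 8, 10}
(A ∩ B)' = U \ (A ∩ B) = {1, 2, 3, 4, 5, 6, 9, 11}
Verification via A' ∪ B': A' = {1, 2, 3, 4, 6, 9, 11}, B' = {1, 2, 3, 4, 5, 9, 11}
A' ∪ B' = {1, 2, 3, 4, 5, 6, 9, 11} ✓

{1, 2, 3, 4, 5, 6, 9, 11}


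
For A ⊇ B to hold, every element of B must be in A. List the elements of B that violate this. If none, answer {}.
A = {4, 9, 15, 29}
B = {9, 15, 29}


Set A = {4, 9, 15, 29}
Set B = {9, 15, 29}
Check each element of B against A:
9 ∈ A, 15 ∈ A, 29 ∈ A
Elements of B not in A: {}

{}


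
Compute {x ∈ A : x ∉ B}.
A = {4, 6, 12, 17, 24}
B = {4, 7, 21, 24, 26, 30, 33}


Set A = {4, 6, 12, 17, 24}
Set B = {4, 7, 21, 24, 26, 30, 33}
Check each element of A against B:
4 ∈ B, 6 ∉ B (include), 12 ∉ B (include), 17 ∉ B (include), 24 ∈ B
Elements of A not in B: {6, 12, 17}

{6, 12, 17}


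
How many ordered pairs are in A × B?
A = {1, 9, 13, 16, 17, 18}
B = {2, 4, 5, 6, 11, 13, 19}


Set A = {1, 9, 13, 16, 17, 18} has 6 elements.
Set B = {2, 4, 5, 6, 11, 13, 19} has 7 elements.
|A × B| = |A| × |B| = 6 × 7 = 42

42


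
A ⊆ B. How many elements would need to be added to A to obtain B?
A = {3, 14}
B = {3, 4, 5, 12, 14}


Set A = {3, 14}, |A| = 2
Set B = {3, 4, 5, 12, 14}, |B| = 5
Since A ⊆ B: B \ A = {4, 5, 12}
|B| - |A| = 5 - 2 = 3

3


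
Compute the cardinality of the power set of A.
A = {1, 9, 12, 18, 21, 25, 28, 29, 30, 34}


Set A = {1, 9, 12, 18, 21, 25, 28, 29, 30, 34}
|A| = 10
The power set P(A) contains all subsets of A.
|P(A)| = 2^|A| = 2^10 = 1024

1024


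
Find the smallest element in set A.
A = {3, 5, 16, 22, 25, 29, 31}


Set A = {3, 5, 16, 22, 25, 29, 31}
Elements in ascending order: 3, 5, 16, 22, 25, 29, 31
The smallest element is 3.

3


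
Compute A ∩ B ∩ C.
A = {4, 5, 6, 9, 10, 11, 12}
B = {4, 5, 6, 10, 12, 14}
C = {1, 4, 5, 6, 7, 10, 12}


Set A = {4, 5, 6, 9, 10, 11, 12}
Set B = {4, 5, 6, 10, 12, 14}
Set C = {1, 4, 5, 6, 7, 10, 12}
First, A ∩ B = {4, 5, 6, 10, 12}
Then, (A ∩ B) ∩ C = {4, 5, 6, 10, 12}

{4, 5, 6, 10, 12}


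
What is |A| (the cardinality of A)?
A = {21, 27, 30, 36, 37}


Set A = {21, 27, 30, 36, 37}
Listing elements: 21, 27, 30, 36, 37
Counting: 5 elements
|A| = 5

5


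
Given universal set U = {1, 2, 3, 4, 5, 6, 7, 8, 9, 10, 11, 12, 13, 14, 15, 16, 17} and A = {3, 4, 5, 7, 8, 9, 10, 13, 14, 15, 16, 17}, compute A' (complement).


Universal set U = {1, 2, 3, 4, 5, 6, 7, 8, 9, 10, 11, 12, 13, 14, 15, 16, 17}
Set A = {3, 4, 5, 7, 8, 9, 10, 13, 14, 15, 16, 17}
A' = U \ A = elements in U but not in A
Checking each element of U:
1 (not in A, include), 2 (not in A, include), 3 (in A, exclude), 4 (in A, exclude), 5 (in A, exclude), 6 (not in A, include), 7 (in A, exclude), 8 (in A, exclude), 9 (in A, exclude), 10 (in A, exclude), 11 (not in A, include), 12 (not in A, include), 13 (in A, exclude), 14 (in A, exclude), 15 (in A, exclude), 16 (in A, exclude), 17 (in A, exclude)
A' = {1, 2, 6, 11, 12}

{1, 2, 6, 11, 12}


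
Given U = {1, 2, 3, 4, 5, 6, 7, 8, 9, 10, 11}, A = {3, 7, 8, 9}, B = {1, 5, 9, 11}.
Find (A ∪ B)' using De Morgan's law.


U = {1, 2, 3, 4, 5, 6, 7, 8, 9, 10, 11}
A = {3, 7, 8, 9}, B = {1, 5, 9, 11}
A ∪ B = {1, 3, 5, 7, 8, 9, 11}
(A ∪ B)' = U \ (A ∪ B) = {2, 4, 6, 10}
Verification via A' ∩ B': A' = {1, 2, 4, 5, 6, 10, 11}, B' = {2, 3, 4, 6, 7, 8, 10}
A' ∩ B' = {2, 4, 6, 10} ✓

{2, 4, 6, 10}


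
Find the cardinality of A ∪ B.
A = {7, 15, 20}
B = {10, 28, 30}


Set A = {7, 15, 20}, |A| = 3
Set B = {10, 28, 30}, |B| = 3
A ∩ B = {}, |A ∩ B| = 0
|A ∪ B| = |A| + |B| - |A ∩ B| = 3 + 3 - 0 = 6

6


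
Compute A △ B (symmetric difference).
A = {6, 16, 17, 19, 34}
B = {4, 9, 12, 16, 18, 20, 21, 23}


Set A = {6, 16, 17, 19, 34}
Set B = {4, 9, 12, 16, 18, 20, 21, 23}
A △ B = (A \ B) ∪ (B \ A)
Elements in A but not B: {6, 17, 19, 34}
Elements in B but not A: {4, 9, 12, 18, 20, 21, 23}
A △ B = {4, 6, 9, 12, 17, 18, 19, 20, 21, 23, 34}

{4, 6, 9, 12, 17, 18, 19, 20, 21, 23, 34}


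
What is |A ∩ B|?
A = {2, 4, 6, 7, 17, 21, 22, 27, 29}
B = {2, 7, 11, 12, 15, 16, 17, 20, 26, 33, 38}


Set A = {2, 4, 6, 7, 17, 21, 22, 27, 29}
Set B = {2, 7, 11, 12, 15, 16, 17, 20, 26, 33, 38}
A ∩ B = {2, 7, 17}
|A ∩ B| = 3

3


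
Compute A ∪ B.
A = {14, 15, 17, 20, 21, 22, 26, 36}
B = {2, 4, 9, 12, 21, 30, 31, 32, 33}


Set A = {14, 15, 17, 20, 21, 22, 26, 36}
Set B = {2, 4, 9, 12, 21, 30, 31, 32, 33}
A ∪ B includes all elements in either set.
Elements from A: {14, 15, 17, 20, 21, 22, 26, 36}
Elements from B not already included: {2, 4, 9, 12, 30, 31, 32, 33}
A ∪ B = {2, 4, 9, 12, 14, 15, 17, 20, 21, 22, 26, 30, 31, 32, 33, 36}

{2, 4, 9, 12, 14, 15, 17, 20, 21, 22, 26, 30, 31, 32, 33, 36}


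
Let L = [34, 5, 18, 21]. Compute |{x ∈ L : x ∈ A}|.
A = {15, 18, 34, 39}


Set A = {15, 18, 34, 39}
Candidates: [34, 5, 18, 21]
Check each candidate:
34 ∈ A, 5 ∉ A, 18 ∈ A, 21 ∉ A
Count of candidates in A: 2

2


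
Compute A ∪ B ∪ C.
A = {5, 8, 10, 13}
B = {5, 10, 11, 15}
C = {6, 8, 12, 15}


Set A = {5, 8, 10, 13}
Set B = {5, 10, 11, 15}
Set C = {6, 8, 12, 15}
First, A ∪ B = {5, 8, 10, 11, 13, 15}
Then, (A ∪ B) ∪ C = {5, 6, 8, 10, 11, 12, 13, 15}

{5, 6, 8, 10, 11, 12, 13, 15}


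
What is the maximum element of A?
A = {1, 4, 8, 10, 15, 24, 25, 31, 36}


Set A = {1, 4, 8, 10, 15, 24, 25, 31, 36}
Elements in ascending order: 1, 4, 8, 10, 15, 24, 25, 31, 36
The largest element is 36.

36


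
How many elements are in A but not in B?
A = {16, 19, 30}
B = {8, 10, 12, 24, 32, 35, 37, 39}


Set A = {16, 19, 30}
Set B = {8, 10, 12, 24, 32, 35, 37, 39}
A \ B = {16, 19, 30}
|A \ B| = 3

3


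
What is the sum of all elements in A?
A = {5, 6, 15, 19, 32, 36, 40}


Set A = {5, 6, 15, 19, 32, 36, 40}
Sum = 5 + 6 + 15 + 19 + 32 + 36 + 40 = 153

153


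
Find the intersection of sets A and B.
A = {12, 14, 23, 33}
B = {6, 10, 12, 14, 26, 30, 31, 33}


Set A = {12, 14, 23, 33}
Set B = {6, 10, 12, 14, 26, 30, 31, 33}
A ∩ B includes only elements in both sets.
Check each element of A against B:
12 ✓, 14 ✓, 23 ✗, 33 ✓
A ∩ B = {12, 14, 33}

{12, 14, 33}


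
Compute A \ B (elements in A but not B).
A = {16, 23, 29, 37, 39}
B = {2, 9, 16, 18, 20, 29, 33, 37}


Set A = {16, 23, 29, 37, 39}
Set B = {2, 9, 16, 18, 20, 29, 33, 37}
A \ B includes elements in A that are not in B.
Check each element of A:
16 (in B, remove), 23 (not in B, keep), 29 (in B, remove), 37 (in B, remove), 39 (not in B, keep)
A \ B = {23, 39}

{23, 39}


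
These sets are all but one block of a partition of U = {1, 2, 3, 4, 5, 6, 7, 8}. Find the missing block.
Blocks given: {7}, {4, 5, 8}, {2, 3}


U = {1, 2, 3, 4, 5, 6, 7, 8}
Shown blocks: {7}, {4, 5, 8}, {2, 3}
A partition's blocks are pairwise disjoint and cover U, so the missing block = U \ (union of shown blocks).
Union of shown blocks: {2, 3, 4, 5, 7, 8}
Missing block = U \ (union) = {1, 6}

{1, 6}


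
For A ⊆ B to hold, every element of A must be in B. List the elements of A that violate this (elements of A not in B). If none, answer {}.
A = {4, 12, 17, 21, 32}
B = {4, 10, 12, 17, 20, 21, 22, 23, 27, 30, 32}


Set A = {4, 12, 17, 21, 32}
Set B = {4, 10, 12, 17, 20, 21, 22, 23, 27, 30, 32}
Check each element of A against B:
4 ∈ B, 12 ∈ B, 17 ∈ B, 21 ∈ B, 32 ∈ B
Elements of A not in B: {}

{}


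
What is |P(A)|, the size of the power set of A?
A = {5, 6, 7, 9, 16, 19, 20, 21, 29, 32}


Set A = {5, 6, 7, 9, 16, 19, 20, 21, 29, 32}
|A| = 10
The power set P(A) contains all subsets of A.
|P(A)| = 2^|A| = 2^10 = 1024

1024


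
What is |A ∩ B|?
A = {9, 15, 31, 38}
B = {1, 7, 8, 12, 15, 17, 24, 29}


Set A = {9, 15, 31, 38}
Set B = {1, 7, 8, 12, 15, 17, 24, 29}
A ∩ B = {15}
|A ∩ B| = 1

1


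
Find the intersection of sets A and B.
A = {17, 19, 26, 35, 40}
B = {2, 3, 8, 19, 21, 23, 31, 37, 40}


Set A = {17, 19, 26, 35, 40}
Set B = {2, 3, 8, 19, 21, 23, 31, 37, 40}
A ∩ B includes only elements in both sets.
Check each element of A against B:
17 ✗, 19 ✓, 26 ✗, 35 ✗, 40 ✓
A ∩ B = {19, 40}

{19, 40}


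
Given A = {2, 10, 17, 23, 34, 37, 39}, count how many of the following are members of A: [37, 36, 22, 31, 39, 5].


Set A = {2, 10, 17, 23, 34, 37, 39}
Candidates: [37, 36, 22, 31, 39, 5]
Check each candidate:
37 ∈ A, 36 ∉ A, 22 ∉ A, 31 ∉ A, 39 ∈ A, 5 ∉ A
Count of candidates in A: 2

2


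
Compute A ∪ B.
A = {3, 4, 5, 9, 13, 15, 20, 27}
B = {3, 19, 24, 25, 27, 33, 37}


Set A = {3, 4, 5, 9, 13, 15, 20, 27}
Set B = {3, 19, 24, 25, 27, 33, 37}
A ∪ B includes all elements in either set.
Elements from A: {3, 4, 5, 9, 13, 15, 20, 27}
Elements from B not already included: {19, 24, 25, 33, 37}
A ∪ B = {3, 4, 5, 9, 13, 15, 19, 20, 24, 25, 27, 33, 37}

{3, 4, 5, 9, 13, 15, 19, 20, 24, 25, 27, 33, 37}


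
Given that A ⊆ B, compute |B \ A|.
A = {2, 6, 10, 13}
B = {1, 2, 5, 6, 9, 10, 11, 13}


Set A = {2, 6, 10, 13}, |A| = 4
Set B = {1, 2, 5, 6, 9, 10, 11, 13}, |B| = 8
Since A ⊆ B: B \ A = {1, 5, 9, 11}
|B| - |A| = 8 - 4 = 4

4


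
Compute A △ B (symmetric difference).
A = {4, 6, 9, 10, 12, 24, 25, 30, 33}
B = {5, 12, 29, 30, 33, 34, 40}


Set A = {4, 6, 9, 10, 12, 24, 25, 30, 33}
Set B = {5, 12, 29, 30, 33, 34, 40}
A △ B = (A \ B) ∪ (B \ A)
Elements in A but not B: {4, 6, 9, 10, 24, 25}
Elements in B but not A: {5, 29, 34, 40}
A △ B = {4, 5, 6, 9, 10, 24, 25, 29, 34, 40}

{4, 5, 6, 9, 10, 24, 25, 29, 34, 40}


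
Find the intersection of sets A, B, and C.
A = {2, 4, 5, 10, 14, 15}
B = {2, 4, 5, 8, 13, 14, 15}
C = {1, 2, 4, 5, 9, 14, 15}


Set A = {2, 4, 5, 10, 14, 15}
Set B = {2, 4, 5, 8, 13, 14, 15}
Set C = {1, 2, 4, 5, 9, 14, 15}
First, A ∩ B = {2, 4, 5, 14, 15}
Then, (A ∩ B) ∩ C = {2, 4, 5, 14, 15}

{2, 4, 5, 14, 15}


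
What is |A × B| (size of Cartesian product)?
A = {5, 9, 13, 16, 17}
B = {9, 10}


Set A = {5, 9, 13, 16, 17} has 5 elements.
Set B = {9, 10} has 2 elements.
|A × B| = |A| × |B| = 5 × 2 = 10

10


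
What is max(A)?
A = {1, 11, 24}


Set A = {1, 11, 24}
Elements in ascending order: 1, 11, 24
The largest element is 24.

24


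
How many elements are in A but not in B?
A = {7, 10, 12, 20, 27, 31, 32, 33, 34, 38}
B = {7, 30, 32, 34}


Set A = {7, 10, 12, 20, 27, 31, 32, 33, 34, 38}
Set B = {7, 30, 32, 34}
A \ B = {10, 12, 20, 27, 31, 33, 38}
|A \ B| = 7

7


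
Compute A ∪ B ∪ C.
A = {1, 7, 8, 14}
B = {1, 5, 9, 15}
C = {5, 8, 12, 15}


Set A = {1, 7, 8, 14}
Set B = {1, 5, 9, 15}
Set C = {5, 8, 12, 15}
First, A ∪ B = {1, 5, 7, 8, 9, 14, 15}
Then, (A ∪ B) ∪ C = {1, 5, 7, 8, 9, 12, 14, 15}

{1, 5, 7, 8, 9, 12, 14, 15}


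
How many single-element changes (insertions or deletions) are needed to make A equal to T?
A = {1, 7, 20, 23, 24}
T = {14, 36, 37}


Set A = {1, 7, 20, 23, 24}
Set T = {14, 36, 37}
Elements to remove from A (in A, not in T): {1, 7, 20, 23, 24} → 5 removals
Elements to add to A (in T, not in A): {14, 36, 37} → 3 additions
Total edits = 5 + 3 = 8

8


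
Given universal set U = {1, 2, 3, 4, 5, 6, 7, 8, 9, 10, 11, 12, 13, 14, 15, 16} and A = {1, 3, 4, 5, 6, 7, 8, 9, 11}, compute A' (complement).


Universal set U = {1, 2, 3, 4, 5, 6, 7, 8, 9, 10, 11, 12, 13, 14, 15, 16}
Set A = {1, 3, 4, 5, 6, 7, 8, 9, 11}
A' = U \ A = elements in U but not in A
Checking each element of U:
1 (in A, exclude), 2 (not in A, include), 3 (in A, exclude), 4 (in A, exclude), 5 (in A, exclude), 6 (in A, exclude), 7 (in A, exclude), 8 (in A, exclude), 9 (in A, exclude), 10 (not in A, include), 11 (in A, exclude), 12 (not in A, include), 13 (not in A, include), 14 (not in A, include), 15 (not in A, include), 16 (not in A, include)
A' = {2, 10, 12, 13, 14, 15, 16}

{2, 10, 12, 13, 14, 15, 16}


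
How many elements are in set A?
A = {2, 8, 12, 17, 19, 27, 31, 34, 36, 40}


Set A = {2, 8, 12, 17, 19, 27, 31, 34, 36, 40}
Listing elements: 2, 8, 12, 17, 19, 27, 31, 34, 36, 40
Counting: 10 elements
|A| = 10

10


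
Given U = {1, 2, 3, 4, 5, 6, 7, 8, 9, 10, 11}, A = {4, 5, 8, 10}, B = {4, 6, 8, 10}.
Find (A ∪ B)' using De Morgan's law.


U = {1, 2, 3, 4, 5, 6, 7, 8, 9, 10, 11}
A = {4, 5, 8, 10}, B = {4, 6, 8, 10}
A ∪ B = {4, 5, 6, 8, 10}
(A ∪ B)' = U \ (A ∪ B) = {1, 2, 3, 7, 9, 11}
Verification via A' ∩ B': A' = {1, 2, 3, 6, 7, 9, 11}, B' = {1, 2, 3, 5, 7, 9, 11}
A' ∩ B' = {1, 2, 3, 7, 9, 11} ✓

{1, 2, 3, 7, 9, 11}


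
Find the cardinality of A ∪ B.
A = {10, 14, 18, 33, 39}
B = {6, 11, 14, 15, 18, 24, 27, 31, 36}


Set A = {10, 14, 18, 33, 39}, |A| = 5
Set B = {6, 11, 14, 15, 18, 24, 27, 31, 36}, |B| = 9
A ∩ B = {14, 18}, |A ∩ B| = 2
|A ∪ B| = |A| + |B| - |A ∩ B| = 5 + 9 - 2 = 12

12


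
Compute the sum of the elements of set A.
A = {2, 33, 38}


Set A = {2, 33, 38}
Sum = 2 + 33 + 38 = 73

73


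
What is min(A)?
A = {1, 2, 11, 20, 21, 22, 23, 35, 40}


Set A = {1, 2, 11, 20, 21, 22, 23, 35, 40}
Elements in ascending order: 1, 2, 11, 20, 21, 22, 23, 35, 40
The smallest element is 1.

1


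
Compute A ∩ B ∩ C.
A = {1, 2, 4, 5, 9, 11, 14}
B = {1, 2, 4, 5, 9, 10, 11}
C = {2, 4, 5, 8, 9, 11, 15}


Set A = {1, 2, 4, 5, 9, 11, 14}
Set B = {1, 2, 4, 5, 9, 10, 11}
Set C = {2, 4, 5, 8, 9, 11, 15}
First, A ∩ B = {1, 2, 4, 5, 9, 11}
Then, (A ∩ B) ∩ C = {2, 4, 5, 9, 11}

{2, 4, 5, 9, 11}


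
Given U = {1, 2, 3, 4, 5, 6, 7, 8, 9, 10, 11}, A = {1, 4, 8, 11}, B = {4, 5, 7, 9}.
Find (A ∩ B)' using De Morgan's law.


U = {1, 2, 3, 4, 5, 6, 7, 8, 9, 10, 11}
A = {1, 4, 8, 11}, B = {4, 5, 7, 9}
A ∩ B = {4}
(A ∩ B)' = U \ (A ∩ B) = {1, 2, 3, 5, 6, 7, 8, 9, 10, 11}
Verification via A' ∪ B': A' = {2, 3, 5, 6, 7, 9, 10}, B' = {1, 2, 3, 6, 8, 10, 11}
A' ∪ B' = {1, 2, 3, 5, 6, 7, 8, 9, 10, 11} ✓

{1, 2, 3, 5, 6, 7, 8, 9, 10, 11}


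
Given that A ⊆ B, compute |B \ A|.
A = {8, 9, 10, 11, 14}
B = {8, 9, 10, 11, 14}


Set A = {8, 9, 10, 11, 14}, |A| = 5
Set B = {8, 9, 10, 11, 14}, |B| = 5
Since A ⊆ B: B \ A = {}
|B| - |A| = 5 - 5 = 0

0


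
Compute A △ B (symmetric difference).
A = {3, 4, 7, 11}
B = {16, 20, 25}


Set A = {3, 4, 7, 11}
Set B = {16, 20, 25}
A △ B = (A \ B) ∪ (B \ A)
Elements in A but not B: {3, 4, 7, 11}
Elements in B but not A: {16, 20, 25}
A △ B = {3, 4, 7, 11, 16, 20, 25}

{3, 4, 7, 11, 16, 20, 25}


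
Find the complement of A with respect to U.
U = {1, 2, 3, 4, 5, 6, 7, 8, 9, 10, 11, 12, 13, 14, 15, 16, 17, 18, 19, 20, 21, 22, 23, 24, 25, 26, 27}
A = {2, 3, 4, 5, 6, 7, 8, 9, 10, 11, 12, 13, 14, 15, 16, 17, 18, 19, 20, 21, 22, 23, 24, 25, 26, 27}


Universal set U = {1, 2, 3, 4, 5, 6, 7, 8, 9, 10, 11, 12, 13, 14, 15, 16, 17, 18, 19, 20, 21, 22, 23, 24, 25, 26, 27}
Set A = {2, 3, 4, 5, 6, 7, 8, 9, 10, 11, 12, 13, 14, 15, 16, 17, 18, 19, 20, 21, 22, 23, 24, 25, 26, 27}
A' = U \ A = elements in U but not in A
Checking each element of U:
1 (not in A, include), 2 (in A, exclude), 3 (in A, exclude), 4 (in A, exclude), 5 (in A, exclude), 6 (in A, exclude), 7 (in A, exclude), 8 (in A, exclude), 9 (in A, exclude), 10 (in A, exclude), 11 (in A, exclude), 12 (in A, exclude), 13 (in A, exclude), 14 (in A, exclude), 15 (in A, exclude), 16 (in A, exclude), 17 (in A, exclude), 18 (in A, exclude), 19 (in A, exclude), 20 (in A, exclude), 21 (in A, exclude), 22 (in A, exclude), 23 (in A, exclude), 24 (in A, exclude), 25 (in A, exclude), 26 (in A, exclude), 27 (in A, exclude)
A' = {1}

{1}


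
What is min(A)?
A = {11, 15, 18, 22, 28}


Set A = {11, 15, 18, 22, 28}
Elements in ascending order: 11, 15, 18, 22, 28
The smallest element is 11.

11


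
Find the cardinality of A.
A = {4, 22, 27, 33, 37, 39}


Set A = {4, 22, 27, 33, 37, 39}
Listing elements: 4, 22, 27, 33, 37, 39
Counting: 6 elements
|A| = 6

6


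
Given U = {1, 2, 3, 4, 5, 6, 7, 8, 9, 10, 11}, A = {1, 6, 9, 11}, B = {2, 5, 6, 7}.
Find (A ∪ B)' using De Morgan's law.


U = {1, 2, 3, 4, 5, 6, 7, 8, 9, 10, 11}
A = {1, 6, 9, 11}, B = {2, 5, 6, 7}
A ∪ B = {1, 2, 5, 6, 7, 9, 11}
(A ∪ B)' = U \ (A ∪ B) = {3, 4, 8, 10}
Verification via A' ∩ B': A' = {2, 3, 4, 5, 7, 8, 10}, B' = {1, 3, 4, 8, 9, 10, 11}
A' ∩ B' = {3, 4, 8, 10} ✓

{3, 4, 8, 10}


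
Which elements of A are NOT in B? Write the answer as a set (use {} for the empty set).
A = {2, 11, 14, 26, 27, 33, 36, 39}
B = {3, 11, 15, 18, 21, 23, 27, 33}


Set A = {2, 11, 14, 26, 27, 33, 36, 39}
Set B = {3, 11, 15, 18, 21, 23, 27, 33}
Check each element of A against B:
2 ∉ B (include), 11 ∈ B, 14 ∉ B (include), 26 ∉ B (include), 27 ∈ B, 33 ∈ B, 36 ∉ B (include), 39 ∉ B (include)
Elements of A not in B: {2, 14, 26, 36, 39}

{2, 14, 26, 36, 39}


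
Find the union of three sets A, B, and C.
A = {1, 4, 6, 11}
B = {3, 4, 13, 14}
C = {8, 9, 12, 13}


Set A = {1, 4, 6, 11}
Set B = {3, 4, 13, 14}
Set C = {8, 9, 12, 13}
First, A ∪ B = {1, 3, 4, 6, 11, 13, 14}
Then, (A ∪ B) ∪ C = {1, 3, 4, 6, 8, 9, 11, 12, 13, 14}

{1, 3, 4, 6, 8, 9, 11, 12, 13, 14}


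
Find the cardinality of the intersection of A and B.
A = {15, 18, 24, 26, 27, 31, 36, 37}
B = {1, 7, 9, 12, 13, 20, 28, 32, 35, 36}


Set A = {15, 18, 24, 26, 27, 31, 36, 37}
Set B = {1, 7, 9, 12, 13, 20, 28, 32, 35, 36}
A ∩ B = {36}
|A ∩ B| = 1

1


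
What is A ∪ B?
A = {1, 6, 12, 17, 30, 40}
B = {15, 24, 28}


Set A = {1, 6, 12, 17, 30, 40}
Set B = {15, 24, 28}
A ∪ B includes all elements in either set.
Elements from A: {1, 6, 12, 17, 30, 40}
Elements from B not already included: {15, 24, 28}
A ∪ B = {1, 6, 12, 15, 17, 24, 28, 30, 40}

{1, 6, 12, 15, 17, 24, 28, 30, 40}


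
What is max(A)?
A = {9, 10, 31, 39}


Set A = {9, 10, 31, 39}
Elements in ascending order: 9, 10, 31, 39
The largest element is 39.

39


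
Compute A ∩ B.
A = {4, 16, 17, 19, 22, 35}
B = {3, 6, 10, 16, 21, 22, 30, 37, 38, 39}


Set A = {4, 16, 17, 19, 22, 35}
Set B = {3, 6, 10, 16, 21, 22, 30, 37, 38, 39}
A ∩ B includes only elements in both sets.
Check each element of A against B:
4 ✗, 16 ✓, 17 ✗, 19 ✗, 22 ✓, 35 ✗
A ∩ B = {16, 22}

{16, 22}


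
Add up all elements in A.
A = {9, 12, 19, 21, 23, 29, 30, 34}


Set A = {9, 12, 19, 21, 23, 29, 30, 34}
Sum = 9 + 12 + 19 + 21 + 23 + 29 + 30 + 34 = 177

177


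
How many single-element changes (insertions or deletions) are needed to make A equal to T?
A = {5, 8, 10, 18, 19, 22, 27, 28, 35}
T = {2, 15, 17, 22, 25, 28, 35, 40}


Set A = {5, 8, 10, 18, 19, 22, 27, 28, 35}
Set T = {2, 15, 17, 22, 25, 28, 35, 40}
Elements to remove from A (in A, not in T): {5, 8, 10, 18, 19, 27} → 6 removals
Elements to add to A (in T, not in A): {2, 15, 17, 25, 40} → 5 additions
Total edits = 6 + 5 = 11

11


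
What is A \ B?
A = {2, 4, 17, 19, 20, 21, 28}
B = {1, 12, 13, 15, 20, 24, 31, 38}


Set A = {2, 4, 17, 19, 20, 21, 28}
Set B = {1, 12, 13, 15, 20, 24, 31, 38}
A \ B includes elements in A that are not in B.
Check each element of A:
2 (not in B, keep), 4 (not in B, keep), 17 (not in B, keep), 19 (not in B, keep), 20 (in B, remove), 21 (not in B, keep), 28 (not in B, keep)
A \ B = {2, 4, 17, 19, 21, 28}

{2, 4, 17, 19, 21, 28}


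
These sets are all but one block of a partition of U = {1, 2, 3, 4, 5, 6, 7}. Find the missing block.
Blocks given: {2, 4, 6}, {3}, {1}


U = {1, 2, 3, 4, 5, 6, 7}
Shown blocks: {2, 4, 6}, {3}, {1}
A partition's blocks are pairwise disjoint and cover U, so the missing block = U \ (union of shown blocks).
Union of shown blocks: {1, 2, 3, 4, 6}
Missing block = U \ (union) = {5, 7}

{5, 7}


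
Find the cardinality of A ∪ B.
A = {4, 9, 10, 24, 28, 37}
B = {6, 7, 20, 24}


Set A = {4, 9, 10, 24, 28, 37}, |A| = 6
Set B = {6, 7, 20, 24}, |B| = 4
A ∩ B = {24}, |A ∩ B| = 1
|A ∪ B| = |A| + |B| - |A ∩ B| = 6 + 4 - 1 = 9

9


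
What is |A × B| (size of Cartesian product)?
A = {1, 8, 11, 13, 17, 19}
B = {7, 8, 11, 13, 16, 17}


Set A = {1, 8, 11, 13, 17, 19} has 6 elements.
Set B = {7, 8, 11, 13, 16, 17} has 6 elements.
|A × B| = |A| × |B| = 6 × 6 = 36

36


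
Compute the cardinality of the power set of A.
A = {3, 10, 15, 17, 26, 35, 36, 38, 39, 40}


Set A = {3, 10, 15, 17, 26, 35, 36, 38, 39, 40}
|A| = 10
The power set P(A) contains all subsets of A.
|P(A)| = 2^|A| = 2^10 = 1024

1024


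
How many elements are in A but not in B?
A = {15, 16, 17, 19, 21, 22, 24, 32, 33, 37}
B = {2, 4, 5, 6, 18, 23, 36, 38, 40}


Set A = {15, 16, 17, 19, 21, 22, 24, 32, 33, 37}
Set B = {2, 4, 5, 6, 18, 23, 36, 38, 40}
A \ B = {15, 16, 17, 19, 21, 22, 24, 32, 33, 37}
|A \ B| = 10

10


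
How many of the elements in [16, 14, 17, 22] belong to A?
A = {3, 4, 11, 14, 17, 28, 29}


Set A = {3, 4, 11, 14, 17, 28, 29}
Candidates: [16, 14, 17, 22]
Check each candidate:
16 ∉ A, 14 ∈ A, 17 ∈ A, 22 ∉ A
Count of candidates in A: 2

2


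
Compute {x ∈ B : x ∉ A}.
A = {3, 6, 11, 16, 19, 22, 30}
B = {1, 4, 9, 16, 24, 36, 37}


Set A = {3, 6, 11, 16, 19, 22, 30}
Set B = {1, 4, 9, 16, 24, 36, 37}
Check each element of B against A:
1 ∉ A (include), 4 ∉ A (include), 9 ∉ A (include), 16 ∈ A, 24 ∉ A (include), 36 ∉ A (include), 37 ∉ A (include)
Elements of B not in A: {1, 4, 9, 24, 36, 37}

{1, 4, 9, 24, 36, 37}


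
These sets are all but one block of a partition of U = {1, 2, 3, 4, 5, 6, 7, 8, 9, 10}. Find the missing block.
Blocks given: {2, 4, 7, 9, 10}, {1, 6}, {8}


U = {1, 2, 3, 4, 5, 6, 7, 8, 9, 10}
Shown blocks: {2, 4, 7, 9, 10}, {1, 6}, {8}
A partition's blocks are pairwise disjoint and cover U, so the missing block = U \ (union of shown blocks).
Union of shown blocks: {1, 2, 4, 6, 7, 8, 9, 10}
Missing block = U \ (union) = {3, 5}

{3, 5}


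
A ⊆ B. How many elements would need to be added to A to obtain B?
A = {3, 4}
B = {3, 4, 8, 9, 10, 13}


Set A = {3, 4}, |A| = 2
Set B = {3, 4, 8, 9, 10, 13}, |B| = 6
Since A ⊆ B: B \ A = {8, 9, 10, 13}
|B| - |A| = 6 - 2 = 4

4


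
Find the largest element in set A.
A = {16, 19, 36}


Set A = {16, 19, 36}
Elements in ascending order: 16, 19, 36
The largest element is 36.

36


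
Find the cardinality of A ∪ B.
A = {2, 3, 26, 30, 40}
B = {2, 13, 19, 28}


Set A = {2, 3, 26, 30, 40}, |A| = 5
Set B = {2, 13, 19, 28}, |B| = 4
A ∩ B = {2}, |A ∩ B| = 1
|A ∪ B| = |A| + |B| - |A ∩ B| = 5 + 4 - 1 = 8

8


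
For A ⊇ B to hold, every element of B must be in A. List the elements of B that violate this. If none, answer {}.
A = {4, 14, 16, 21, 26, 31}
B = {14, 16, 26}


Set A = {4, 14, 16, 21, 26, 31}
Set B = {14, 16, 26}
Check each element of B against A:
14 ∈ A, 16 ∈ A, 26 ∈ A
Elements of B not in A: {}

{}


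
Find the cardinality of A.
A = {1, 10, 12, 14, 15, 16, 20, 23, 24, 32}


Set A = {1, 10, 12, 14, 15, 16, 20, 23, 24, 32}
Listing elements: 1, 10, 12, 14, 15, 16, 20, 23, 24, 32
Counting: 10 elements
|A| = 10

10


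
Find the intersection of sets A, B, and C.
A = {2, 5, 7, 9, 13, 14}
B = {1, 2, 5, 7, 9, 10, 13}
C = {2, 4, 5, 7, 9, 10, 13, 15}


Set A = {2, 5, 7, 9, 13, 14}
Set B = {1, 2, 5, 7, 9, 10, 13}
Set C = {2, 4, 5, 7, 9, 10, 13, 15}
First, A ∩ B = {2, 5, 7, 9, 13}
Then, (A ∩ B) ∩ C = {2, 5, 7, 9, 13}

{2, 5, 7, 9, 13}


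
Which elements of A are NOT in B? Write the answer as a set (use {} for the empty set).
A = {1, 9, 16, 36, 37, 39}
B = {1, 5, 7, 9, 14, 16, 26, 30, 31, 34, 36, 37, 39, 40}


Set A = {1, 9, 16, 36, 37, 39}
Set B = {1, 5, 7, 9, 14, 16, 26, 30, 31, 34, 36, 37, 39, 40}
Check each element of A against B:
1 ∈ B, 9 ∈ B, 16 ∈ B, 36 ∈ B, 37 ∈ B, 39 ∈ B
Elements of A not in B: {}

{}


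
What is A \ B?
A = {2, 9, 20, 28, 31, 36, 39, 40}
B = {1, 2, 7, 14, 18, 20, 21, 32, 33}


Set A = {2, 9, 20, 28, 31, 36, 39, 40}
Set B = {1, 2, 7, 14, 18, 20, 21, 32, 33}
A \ B includes elements in A that are not in B.
Check each element of A:
2 (in B, remove), 9 (not in B, keep), 20 (in B, remove), 28 (not in B, keep), 31 (not in B, keep), 36 (not in B, keep), 39 (not in B, keep), 40 (not in B, keep)
A \ B = {9, 28, 31, 36, 39, 40}

{9, 28, 31, 36, 39, 40}
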